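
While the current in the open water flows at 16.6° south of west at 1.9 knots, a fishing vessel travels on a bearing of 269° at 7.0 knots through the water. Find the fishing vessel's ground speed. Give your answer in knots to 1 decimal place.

Taking east as x and north as y: velocity relative to the water = (-6.999, -0.122) knots; the water relative to ground = (-1.821, -0.543) knots.
Velocity relative to ground = (-6.999, -0.122) + (-1.821, -0.543) = (-8.820, -0.665) knots.
Speed = |(-8.820, -0.665)| = 8.845 knots.

8.8 knots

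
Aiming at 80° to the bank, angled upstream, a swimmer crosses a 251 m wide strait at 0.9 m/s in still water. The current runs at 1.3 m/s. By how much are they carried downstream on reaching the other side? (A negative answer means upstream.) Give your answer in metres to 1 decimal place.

Perpendicular speed = 0.886 m/s; crossing time = 251 / 0.886 = 283.191 s.
Net downstream speed = 1.144 m/s.
Drift = 1.144 × 283.191 = 323.890 m (downstream).

323.9 m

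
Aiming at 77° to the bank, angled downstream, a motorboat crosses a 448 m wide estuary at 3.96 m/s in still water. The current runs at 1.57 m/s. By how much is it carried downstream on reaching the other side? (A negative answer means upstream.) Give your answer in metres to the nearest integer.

Perpendicular speed = 3.859 m/s; crossing time = 448 / 3.859 = 116.107 s.
Net downstream speed = 2.461 m/s.
Drift = 2.461 × 116.107 = 285.717 m (downstream).

286 m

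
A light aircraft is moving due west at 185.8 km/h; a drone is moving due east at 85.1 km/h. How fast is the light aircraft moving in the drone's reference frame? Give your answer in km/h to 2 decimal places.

Taking east as x and north as y: light aircraft velocity = (-185.800, 0.000) km/h; drone velocity = (85.100, 0.000) km/h.
Velocity of light aircraft relative to drone = (-185.800, 0.000) − (85.100, 0.000) = (-270.900, 0.000) km/h.
Magnitude = |(-270.900, 0.000)| = 270.900 km/h.

270.90 km/h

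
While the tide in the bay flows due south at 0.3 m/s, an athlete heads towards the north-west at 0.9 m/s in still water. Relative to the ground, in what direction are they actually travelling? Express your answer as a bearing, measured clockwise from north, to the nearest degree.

298°

Taking east as x and north as y: velocity relative to the water = (-0.636, 0.636) m/s; the water relative to ground = (0.000, -0.300) m/s.
Velocity relative to ground = (-0.636, 0.636) + (0.000, -0.300) = (-0.636, 0.336) m/s.
Bearing = atan2(-0.64, 0.34) = 297.86° clockwise from north.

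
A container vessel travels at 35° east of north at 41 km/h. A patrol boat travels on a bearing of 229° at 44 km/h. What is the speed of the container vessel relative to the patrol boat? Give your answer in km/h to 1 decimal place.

Taking east as x and north as y: container vessel velocity = (23.517, 33.585) km/h; patrol boat velocity = (-33.207, -28.867) km/h.
Velocity of container vessel relative to patrol boat = (23.517, 33.585) − (-33.207, -28.867) = (56.724, 62.452) km/h.
Magnitude = |(56.724, 62.452)| = 84.367 km/h.

84.4 km/h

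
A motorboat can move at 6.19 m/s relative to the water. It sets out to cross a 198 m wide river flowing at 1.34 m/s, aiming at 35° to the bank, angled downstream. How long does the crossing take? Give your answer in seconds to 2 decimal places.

The component of the motorboat's velocity perpendicular to the bank is 6.19 × sin 35° = 3.550 m/s.
The flow acts along the bank and has no component across it.
Time = 198 / 3.550 = 55.768 s.

55.77 s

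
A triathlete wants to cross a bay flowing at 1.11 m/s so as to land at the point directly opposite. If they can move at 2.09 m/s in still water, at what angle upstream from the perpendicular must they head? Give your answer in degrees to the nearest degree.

32°

To cancel the current, the upstream component of the triathlete's velocity must equal the flow: 2.09 sin θ = 1.11.
sin θ = 1.11 / 2.09 = 0.5311.
θ = arcsin(0.5311) = 32.080°.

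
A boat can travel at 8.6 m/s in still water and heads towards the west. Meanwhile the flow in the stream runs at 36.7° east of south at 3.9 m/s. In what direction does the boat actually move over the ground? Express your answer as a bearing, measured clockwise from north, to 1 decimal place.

243.5°

Taking east as x and north as y: velocity relative to the water = (-8.600, 0.000) m/s; the water relative to ground = (2.331, -3.127) m/s.
Velocity relative to ground = (-8.600, 0.000) + (2.331, -3.127) = (-6.269, -3.127) m/s.
Bearing = atan2(-6.27, -3.13) = 243.49° clockwise from north.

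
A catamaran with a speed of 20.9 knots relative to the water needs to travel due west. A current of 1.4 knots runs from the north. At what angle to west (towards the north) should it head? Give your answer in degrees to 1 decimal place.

The current pushes perpendicular to the desired track; the heading must have a component into the current equal to 1.4 knots: 20.9 sin θ = 1.4.
sin θ = 0.0670, so θ = 3.841°.

3.8°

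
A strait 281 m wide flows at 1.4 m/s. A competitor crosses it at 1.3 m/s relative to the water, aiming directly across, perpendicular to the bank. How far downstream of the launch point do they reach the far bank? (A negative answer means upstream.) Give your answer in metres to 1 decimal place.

Perpendicular speed = 1.300 m/s; crossing time = 281 / 1.300 = 216.154 s.
Net downstream speed = 1.400 m/s.
Drift = 1.400 × 216.154 = 302.615 m (downstream).

302.6 m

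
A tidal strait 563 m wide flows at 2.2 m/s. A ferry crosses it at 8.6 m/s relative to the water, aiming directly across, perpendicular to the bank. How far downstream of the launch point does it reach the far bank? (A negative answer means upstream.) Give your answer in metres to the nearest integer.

Perpendicular speed = 8.600 m/s; crossing time = 563 / 8.600 = 65.465 s.
Net downstream speed = 2.200 m/s.
Drift = 2.200 × 65.465 = 144.023 m (downstream).

144 m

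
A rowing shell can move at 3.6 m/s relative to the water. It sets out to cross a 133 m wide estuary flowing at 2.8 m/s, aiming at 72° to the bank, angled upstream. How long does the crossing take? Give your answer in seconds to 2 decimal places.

38.85 s

The component of the rowing shell's velocity perpendicular to the bank is 3.6 × sin 72° = 3.424 m/s.
The current is parallel to the bank, so it does not affect the crossing time.
Time = 133 / 3.424 = 38.846 s.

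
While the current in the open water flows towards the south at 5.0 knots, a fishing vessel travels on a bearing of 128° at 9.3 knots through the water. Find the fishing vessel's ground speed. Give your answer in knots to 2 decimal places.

Taking east as x and north as y: velocity relative to the water = (7.329, -5.726) knots; the water relative to ground = (0.000, -5.000) knots.
Velocity relative to ground = (7.329, -5.726) + (0.000, -5.000) = (7.329, -10.726) knots.
Speed = |(7.329, -10.726)| = 12.990 knots.

12.99 knots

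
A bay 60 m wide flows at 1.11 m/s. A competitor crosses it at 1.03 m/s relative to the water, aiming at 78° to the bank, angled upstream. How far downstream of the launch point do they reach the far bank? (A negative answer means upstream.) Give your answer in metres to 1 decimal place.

Perpendicular speed = 1.007 m/s; crossing time = 60 / 1.007 = 59.554 s.
Net downstream speed = 0.896 m/s.
Drift = 0.896 × 59.554 = 53.351 m (downstream).

53.4 m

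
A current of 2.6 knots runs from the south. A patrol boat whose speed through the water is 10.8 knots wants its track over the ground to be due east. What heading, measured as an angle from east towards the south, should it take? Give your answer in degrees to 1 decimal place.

13.9°

The current pushes perpendicular to the desired track; the heading must have a component into the current equal to 2.6 knots: 10.8 sin θ = 2.6.
sin θ = 0.2407, so θ = 13.930°.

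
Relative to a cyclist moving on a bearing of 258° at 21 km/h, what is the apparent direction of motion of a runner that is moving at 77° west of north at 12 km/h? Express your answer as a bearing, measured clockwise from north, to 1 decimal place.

051.4°

Taking east as x and north as y: runner velocity = (-11.692, 2.699) km/h; cyclist velocity = (-20.541, -4.366) km/h.
Velocity of runner relative to cyclist = (-11.692, 2.699) − (-20.541, -4.366) = (8.849, 7.066) km/h.
Bearing = atan2(8.85, 7.07) = 51.39° clockwise from north.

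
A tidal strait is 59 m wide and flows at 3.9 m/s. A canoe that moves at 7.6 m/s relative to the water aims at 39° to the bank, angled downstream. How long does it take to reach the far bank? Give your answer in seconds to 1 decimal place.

The component of the canoe's velocity perpendicular to the bank is 7.6 × sin 39° = 4.783 m/s.
Only the cross-stream component determines the crossing time; the current contributes nothing perpendicular to the bank.
Time = 59 / 4.783 = 12.336 s.

12.3 s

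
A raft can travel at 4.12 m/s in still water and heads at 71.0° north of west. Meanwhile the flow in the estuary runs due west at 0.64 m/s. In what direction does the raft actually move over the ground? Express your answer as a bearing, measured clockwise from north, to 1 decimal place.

Taking east as x and north as y: velocity relative to the water = (-1.341, 3.896) m/s; the water relative to ground = (-0.640, 0.000) m/s.
Velocity relative to ground = (-1.341, 3.896) + (-0.640, 0.000) = (-1.981, 3.896) m/s.
Bearing = atan2(-1.98, 3.90) = 333.04° clockwise from north.

333.0°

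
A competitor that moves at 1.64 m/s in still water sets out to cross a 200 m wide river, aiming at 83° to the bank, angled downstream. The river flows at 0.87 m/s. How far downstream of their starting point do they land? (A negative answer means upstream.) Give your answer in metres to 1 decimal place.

Perpendicular speed = 1.628 m/s; crossing time = 200 / 1.628 = 122.867 s.
Net downstream speed = 1.070 m/s.
Drift = 1.070 × 122.867 = 131.451 m (downstream).

131.5 m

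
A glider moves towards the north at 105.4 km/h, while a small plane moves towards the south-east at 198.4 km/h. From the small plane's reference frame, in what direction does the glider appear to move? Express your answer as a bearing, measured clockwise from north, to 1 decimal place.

Taking east as x and north as y: glider velocity = (0.000, 105.400) km/h; small plane velocity = (140.290, -140.290) km/h.
Velocity of glider relative to small plane = (0.000, 105.400) − (140.290, -140.290) = (-140.290, 245.690) km/h.
Bearing = atan2(-140.29, 245.69) = 330.27° clockwise from north.

330.3°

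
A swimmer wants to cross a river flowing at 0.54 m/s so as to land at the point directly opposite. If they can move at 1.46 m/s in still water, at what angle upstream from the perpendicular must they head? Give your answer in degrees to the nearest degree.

22°

To cancel the current, the upstream component of the swimmer's velocity must equal the flow: 1.46 sin θ = 0.54.
sin θ = 0.54 / 1.46 = 0.3699.
θ = arcsin(0.3699) = 21.707°.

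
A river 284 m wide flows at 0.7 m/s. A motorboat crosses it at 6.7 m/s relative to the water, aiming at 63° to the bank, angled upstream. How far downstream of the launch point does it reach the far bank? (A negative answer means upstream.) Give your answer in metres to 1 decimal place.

Perpendicular speed = 5.970 m/s; crossing time = 284 / 5.970 = 47.573 s.
Net downstream speed = -2.342 m/s.
Drift = -2.342 × 47.573 = -111.404 m (upstream).

-111.4 m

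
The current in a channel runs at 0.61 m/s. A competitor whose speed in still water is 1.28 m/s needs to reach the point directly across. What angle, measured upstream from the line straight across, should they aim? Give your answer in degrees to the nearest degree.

To cancel the current, the upstream component of the competitor's velocity must equal the flow: 1.28 sin θ = 0.61.
sin θ = 0.61 / 1.28 = 0.4766.
θ = arcsin(0.4766) = 28.461°.

28°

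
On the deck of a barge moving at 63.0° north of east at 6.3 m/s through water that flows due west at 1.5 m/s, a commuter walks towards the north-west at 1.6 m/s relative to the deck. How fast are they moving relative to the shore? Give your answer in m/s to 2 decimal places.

6.75 m/s

In east/north components (m/s): commuter relative to barge = (-1.131, 1.131); barge relative to water = (2.860, 5.613); water relative to ground = (-1.500, 0.000).
Sum = (0.229, 6.745) m/s.
Speed = |(0.229, 6.745)| = 6.749 m/s.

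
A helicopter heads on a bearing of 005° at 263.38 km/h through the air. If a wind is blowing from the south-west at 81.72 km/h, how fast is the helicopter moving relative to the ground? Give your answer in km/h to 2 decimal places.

Taking east as x and north as y: velocity relative to the air = (22.955, 262.378) km/h; the air relative to ground = (57.785, 57.785) km/h.
Velocity relative to ground = (22.955, 262.378) + (57.785, 57.785) = (80.740, 320.163) km/h.
Speed = |(80.740, 320.163)| = 330.186 km/h.

330.19 km/h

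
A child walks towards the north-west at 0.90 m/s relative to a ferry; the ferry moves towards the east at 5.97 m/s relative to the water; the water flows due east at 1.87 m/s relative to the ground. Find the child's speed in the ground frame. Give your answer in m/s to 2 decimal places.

In east/north components (m/s): child relative to ferry = (-0.636, 0.636); ferry relative to water = (5.970, 0.000); water relative to ground = (1.870, 0.000).
Sum = (7.204, 0.636) m/s.
Speed = |(7.204, 0.636)| = 7.232 m/s.

7.23 m/s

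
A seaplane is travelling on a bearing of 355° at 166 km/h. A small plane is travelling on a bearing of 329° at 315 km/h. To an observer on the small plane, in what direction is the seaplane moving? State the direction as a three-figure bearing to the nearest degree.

125°

Taking east as x and north as y: seaplane velocity = (-14.468, 165.368) km/h; small plane velocity = (-162.237, 270.008) km/h.
Velocity of seaplane relative to small plane = (-14.468, 165.368) − (-162.237, 270.008) = (147.769, -104.639) km/h.
Bearing = atan2(147.77, -104.64) = 125.30° clockwise from north.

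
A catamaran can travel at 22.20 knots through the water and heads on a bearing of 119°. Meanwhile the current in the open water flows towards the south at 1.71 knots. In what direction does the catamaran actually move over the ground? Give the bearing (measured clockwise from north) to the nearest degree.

Taking east as x and north as y: velocity relative to the water = (19.417, -10.763) knots; the water relative to ground = (0.000, -1.710) knots.
Velocity relative to ground = (19.417, -10.763) + (0.000, -1.710) = (19.417, -12.473) knots.
Bearing = atan2(19.42, -12.47) = 122.72° clockwise from north.

123°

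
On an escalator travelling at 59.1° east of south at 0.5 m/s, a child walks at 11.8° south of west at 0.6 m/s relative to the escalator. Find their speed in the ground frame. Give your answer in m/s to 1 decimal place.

0.4 m/s

Taking east as x and north as y: escalator velocity = (0.429, -0.257) m/s; child velocity relative to escalator = (-0.587, -0.123) m/s.
Velocity relative to ground = (0.429, -0.257) + (-0.587, -0.123) = (-0.158, -0.379) m/s.
Speed = |(-0.158, -0.379)| = 0.411 m/s.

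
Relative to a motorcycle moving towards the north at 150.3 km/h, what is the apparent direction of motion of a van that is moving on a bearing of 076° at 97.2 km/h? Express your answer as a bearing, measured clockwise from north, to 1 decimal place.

Taking east as x and north as y: van velocity = (94.313, 23.515) km/h; motorcycle velocity = (0.000, 150.300) km/h.
Velocity of van relative to motorcycle = (94.313, 23.515) − (0.000, 150.300) = (94.313, -126.785) km/h.
Bearing = atan2(94.31, -126.79) = 143.36° clockwise from north.

143.4°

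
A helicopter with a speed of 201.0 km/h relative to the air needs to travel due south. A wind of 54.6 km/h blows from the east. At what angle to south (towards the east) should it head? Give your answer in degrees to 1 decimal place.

The wind pushes perpendicular to the desired track; the heading must have a component into the wind equal to 54.6 km/h: 201.0 sin θ = 54.6.
sin θ = 0.2716, so θ = 15.762°.

15.8°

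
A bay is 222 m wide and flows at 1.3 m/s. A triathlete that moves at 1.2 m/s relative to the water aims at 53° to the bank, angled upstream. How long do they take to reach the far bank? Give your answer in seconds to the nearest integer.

232 s

The component of the triathlete's velocity perpendicular to the bank is 1.2 × sin 53° = 0.958 m/s.
The flow acts along the bank and has no component across it.
Time = 222 / 0.958 = 231.645 s.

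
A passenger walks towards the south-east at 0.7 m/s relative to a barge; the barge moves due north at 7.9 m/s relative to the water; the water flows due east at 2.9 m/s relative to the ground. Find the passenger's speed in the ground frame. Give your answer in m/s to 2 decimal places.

In east/north components (m/s): passenger relative to barge = (0.495, -0.495); barge relative to water = (0.000, 7.900); water relative to ground = (2.900, 0.000).
Sum = (3.395, 7.405) m/s.
Speed = |(3.395, 7.405)| = 8.146 m/s.

8.15 m/s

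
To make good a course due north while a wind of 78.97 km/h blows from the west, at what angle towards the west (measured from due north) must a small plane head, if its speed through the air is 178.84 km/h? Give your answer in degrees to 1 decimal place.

26.2°

The wind pushes perpendicular to the desired track; the heading must have a component into the wind equal to 78.97 km/h: 178.84 sin θ = 78.97.
sin θ = 0.4416, so θ = 26.204°.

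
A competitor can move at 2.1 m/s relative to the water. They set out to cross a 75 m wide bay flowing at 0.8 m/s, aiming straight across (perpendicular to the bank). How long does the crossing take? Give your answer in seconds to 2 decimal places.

35.71 s

The component of the competitor's velocity perpendicular to the bank is 2.1 m/s.
The flow acts along the bank and has no component across it.
Time = 75 / 2.100 = 35.714 s.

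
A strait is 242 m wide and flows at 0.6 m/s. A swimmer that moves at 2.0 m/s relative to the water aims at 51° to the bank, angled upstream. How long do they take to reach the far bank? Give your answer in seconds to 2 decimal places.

155.70 s

The component of the swimmer's velocity perpendicular to the bank is 2.0 × sin 51° = 1.554 m/s.
The flow acts along the bank and has no component across it.
Time = 242 / 1.554 = 155.698 s.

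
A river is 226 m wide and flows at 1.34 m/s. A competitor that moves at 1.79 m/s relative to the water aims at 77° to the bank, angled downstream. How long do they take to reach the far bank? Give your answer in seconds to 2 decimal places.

The component of the competitor's velocity perpendicular to the bank is 1.79 × sin 77° = 1.744 m/s.
The current is parallel to the bank, so it does not affect the crossing time.
Time = 226 / 1.744 = 129.578 s.

129.58 s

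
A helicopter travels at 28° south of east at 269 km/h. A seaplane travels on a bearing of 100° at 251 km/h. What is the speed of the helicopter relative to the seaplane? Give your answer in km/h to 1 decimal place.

Taking east as x and north as y: helicopter velocity = (237.513, -126.288) km/h; seaplane velocity = (247.187, -43.586) km/h.
Velocity of helicopter relative to seaplane = (237.513, -126.288) − (247.187, -43.586) = (-9.674, -82.702) km/h.
Magnitude = |(-9.674, -82.702)| = 83.266 km/h.

83.3 km/h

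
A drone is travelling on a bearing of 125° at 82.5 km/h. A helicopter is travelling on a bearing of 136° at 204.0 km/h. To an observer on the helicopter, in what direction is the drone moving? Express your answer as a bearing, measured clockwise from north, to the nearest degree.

323°

Taking east as x and north as y: drone velocity = (67.580, -47.320) km/h; helicopter velocity = (141.710, -146.745) km/h.
Velocity of drone relative to helicopter = (67.580, -47.320) − (141.710, -146.745) = (-74.130, 99.425) km/h.
Bearing = atan2(-74.13, 99.43) = 323.29° clockwise from north.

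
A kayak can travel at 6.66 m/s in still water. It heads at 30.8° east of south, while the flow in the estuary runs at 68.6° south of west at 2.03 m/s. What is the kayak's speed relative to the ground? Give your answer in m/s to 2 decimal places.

Taking east as x and north as y: velocity relative to the water = (3.410, -5.721) m/s; the water relative to ground = (-0.741, -1.890) m/s.
Velocity relative to ground = (3.410, -5.721) + (-0.741, -1.890) = (2.670, -7.611) m/s.
Speed = |(2.670, -7.611)| = 8.065 m/s.

8.07 m/s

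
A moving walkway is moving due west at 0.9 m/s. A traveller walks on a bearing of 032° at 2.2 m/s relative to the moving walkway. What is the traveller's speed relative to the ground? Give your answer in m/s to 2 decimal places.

1.88 m/s

Taking east as x and north as y: moving walkway velocity = (-0.900, 0.000) m/s; traveller velocity relative to moving walkway = (1.166, 1.866) m/s.
Velocity relative to ground = (-0.900, 0.000) + (1.166, 1.866) = (0.266, 1.866) m/s.
Speed = |(0.266, 1.866)| = 1.885 m/s.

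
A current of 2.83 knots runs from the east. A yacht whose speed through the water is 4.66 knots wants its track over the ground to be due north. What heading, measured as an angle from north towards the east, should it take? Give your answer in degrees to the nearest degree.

The current pushes perpendicular to the desired track; the heading must have a component into the current equal to 2.83 knots: 4.66 sin θ = 2.83.
sin θ = 0.6073, so θ = 37.394°.

37°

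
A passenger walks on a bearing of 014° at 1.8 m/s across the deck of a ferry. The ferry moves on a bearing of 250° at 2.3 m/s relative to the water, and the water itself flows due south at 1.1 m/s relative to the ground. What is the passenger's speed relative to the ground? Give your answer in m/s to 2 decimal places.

In east/north components (m/s): passenger relative to ferry = (0.435, 1.747); ferry relative to water = (-2.161, -0.787); water relative to ground = (0.000, -1.100).
Sum = (-1.726, -0.140) m/s.
Speed = |(-1.726, -0.140)| = 1.732 m/s.

1.73 m/s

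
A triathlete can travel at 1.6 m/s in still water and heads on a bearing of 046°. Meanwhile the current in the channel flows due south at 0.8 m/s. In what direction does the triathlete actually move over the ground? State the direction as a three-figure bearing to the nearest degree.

Taking east as x and north as y: velocity relative to the water = (1.151, 1.111) m/s; the water relative to ground = (0.000, -0.800) m/s.
Velocity relative to ground = (1.151, 1.111) + (0.000, -0.800) = (1.151, 0.311) m/s.
Bearing = atan2(1.15, 0.31) = 74.86° clockwise from north.

075°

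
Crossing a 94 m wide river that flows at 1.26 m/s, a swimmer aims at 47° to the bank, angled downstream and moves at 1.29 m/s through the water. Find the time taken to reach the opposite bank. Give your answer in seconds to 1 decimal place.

The component of the swimmer's velocity perpendicular to the bank is 1.29 × sin 47° = 0.943 m/s.
Only the cross-stream component determines the crossing time; the current contributes nothing perpendicular to the bank.
Time = 94 / 0.943 = 99.635 s.

99.6 s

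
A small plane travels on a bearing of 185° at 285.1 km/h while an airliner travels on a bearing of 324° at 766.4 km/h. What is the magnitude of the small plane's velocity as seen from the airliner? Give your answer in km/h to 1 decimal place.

999.2 km/h

Taking east as x and north as y: small plane velocity = (-24.848, -284.015) km/h; airliner velocity = (-450.479, 620.031) km/h.
Velocity of small plane relative to airliner = (-24.848, -284.015) − (-450.479, 620.031) = (425.631, -904.046) km/h.
Magnitude = |(425.631, -904.046)| = 999.230 km/h.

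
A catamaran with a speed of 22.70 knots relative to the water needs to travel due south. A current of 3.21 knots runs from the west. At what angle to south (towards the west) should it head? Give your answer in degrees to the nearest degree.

The current pushes perpendicular to the desired track; the heading must have a component into the current equal to 3.21 knots: 22.70 sin θ = 3.21.
sin θ = 0.1414, so θ = 8.129°.

8°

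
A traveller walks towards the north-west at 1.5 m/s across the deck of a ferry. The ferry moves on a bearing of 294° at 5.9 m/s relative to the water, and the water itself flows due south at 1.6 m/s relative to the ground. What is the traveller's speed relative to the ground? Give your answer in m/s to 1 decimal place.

In east/north components (m/s): traveller relative to ferry = (-1.061, 1.061); ferry relative to water = (-5.390, 2.400); water relative to ground = (0.000, -1.600).
Sum = (-6.451, 1.860) m/s.
Speed = |(-6.451, 1.860)| = 6.713 m/s.

6.7 m/s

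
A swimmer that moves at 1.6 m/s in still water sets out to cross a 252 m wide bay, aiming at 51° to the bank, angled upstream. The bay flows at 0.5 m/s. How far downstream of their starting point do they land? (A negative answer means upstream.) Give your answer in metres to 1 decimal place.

Perpendicular speed = 1.243 m/s; crossing time = 252 / 1.243 = 202.665 s.
Net downstream speed = -0.507 m/s.
Drift = -0.507 × 202.665 = -102.733 m (upstream).

-102.7 m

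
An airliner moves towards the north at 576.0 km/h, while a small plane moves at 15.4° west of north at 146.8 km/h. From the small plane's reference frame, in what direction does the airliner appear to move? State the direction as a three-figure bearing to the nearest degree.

Taking east as x and north as y: airliner velocity = (0.000, 576.000) km/h; small plane velocity = (-38.984, 141.529) km/h.
Velocity of airliner relative to small plane = (0.000, 576.000) − (-38.984, 141.529) = (38.984, 434.471) km/h.
Bearing = atan2(38.98, 434.47) = 5.13° clockwise from north.

005°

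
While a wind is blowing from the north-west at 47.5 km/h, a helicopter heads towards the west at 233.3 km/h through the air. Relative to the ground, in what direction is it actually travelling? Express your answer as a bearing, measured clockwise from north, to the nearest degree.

Taking east as x and north as y: velocity relative to the air = (-233.300, 0.000) km/h; the air relative to ground = (33.588, -33.588) km/h.
Velocity relative to ground = (-233.300, 0.000) + (33.588, -33.588) = (-199.712, -33.588) km/h.
Bearing = atan2(-199.71, -33.59) = 260.45° clockwise from north.

260°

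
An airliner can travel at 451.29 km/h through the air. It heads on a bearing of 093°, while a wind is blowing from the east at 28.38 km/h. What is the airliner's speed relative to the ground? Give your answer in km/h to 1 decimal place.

423.0 km/h

Taking east as x and north as y: velocity relative to the air = (450.672, -23.619) km/h; the air relative to ground = (-28.380, 0.000) km/h.
Velocity relative to ground = (450.672, -23.619) + (-28.380, 0.000) = (422.292, -23.619) km/h.
Speed = |(422.292, -23.619)| = 422.952 km/h.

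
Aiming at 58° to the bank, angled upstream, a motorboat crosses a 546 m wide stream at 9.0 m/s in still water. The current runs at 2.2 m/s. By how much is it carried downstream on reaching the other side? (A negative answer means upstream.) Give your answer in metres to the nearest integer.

-184 m

Perpendicular speed = 7.632 m/s; crossing time = 546 / 7.632 = 71.537 s.
Net downstream speed = -2.569 m/s.
Drift = -2.569 × 71.537 = -183.798 m (upstream).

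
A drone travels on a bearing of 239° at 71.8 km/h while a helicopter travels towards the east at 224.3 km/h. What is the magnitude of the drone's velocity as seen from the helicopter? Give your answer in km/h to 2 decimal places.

Taking east as x and north as y: drone velocity = (-61.545, -36.980) km/h; helicopter velocity = (224.300, 0.000) km/h.
Velocity of drone relative to helicopter = (-61.545, -36.980) − (224.300, 0.000) = (-285.845, -36.980) km/h.
Magnitude = |(-285.845, -36.980)| = 288.227 km/h.

288.23 km/h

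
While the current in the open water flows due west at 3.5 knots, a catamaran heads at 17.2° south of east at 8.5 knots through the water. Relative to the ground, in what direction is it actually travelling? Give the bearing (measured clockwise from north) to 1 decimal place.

Taking east as x and north as y: velocity relative to the water = (8.120, -2.514) knots; the water relative to ground = (-3.500, 0.000) knots.
Velocity relative to ground = (8.120, -2.514) + (-3.500, 0.000) = (4.620, -2.514) knots.
Bearing = atan2(4.62, -2.51) = 118.55° clockwise from north.

118.5°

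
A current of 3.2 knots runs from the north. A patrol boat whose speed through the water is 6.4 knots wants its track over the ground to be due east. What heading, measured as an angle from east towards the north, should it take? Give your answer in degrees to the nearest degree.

The current pushes perpendicular to the desired track; the heading must have a component into the current equal to 3.2 knots: 6.4 sin θ = 3.2.
sin θ = 0.5000, so θ = 30.000°.

30°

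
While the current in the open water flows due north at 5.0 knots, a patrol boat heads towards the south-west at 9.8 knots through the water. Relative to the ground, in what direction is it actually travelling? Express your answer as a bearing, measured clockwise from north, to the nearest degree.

Taking east as x and north as y: velocity relative to the water = (-6.930, -6.930) knots; the water relative to ground = (0.000, 5.000) knots.
Velocity relative to ground = (-6.930, -6.930) + (0.000, 5.000) = (-6.930, -1.930) knots.
Bearing = atan2(-6.93, -1.93) = 254.44° clockwise from north.

254°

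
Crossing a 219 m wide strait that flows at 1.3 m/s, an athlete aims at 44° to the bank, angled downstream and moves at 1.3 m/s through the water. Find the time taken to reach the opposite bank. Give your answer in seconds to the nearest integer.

The component of the athlete's velocity perpendicular to the bank is 1.3 × sin 44° = 0.903 m/s.
The current is parallel to the bank, so it does not affect the crossing time.
Time = 219 / 0.903 = 242.510 s.

243 s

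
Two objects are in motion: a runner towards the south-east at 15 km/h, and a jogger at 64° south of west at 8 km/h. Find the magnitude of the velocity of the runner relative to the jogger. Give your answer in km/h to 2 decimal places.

Taking east as x and north as y: runner velocity = (10.607, -10.607) km/h; jogger velocity = (-3.507, -7.190) km/h.
Velocity of runner relative to jogger = (10.607, -10.607) − (-3.507, -7.190) = (14.114, -3.416) km/h.
Magnitude = |(14.114, -3.416)| = 14.521 km/h.

14.52 km/h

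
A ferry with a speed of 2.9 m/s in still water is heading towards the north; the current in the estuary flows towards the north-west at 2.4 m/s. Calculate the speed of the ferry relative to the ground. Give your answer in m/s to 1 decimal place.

Taking east as x and north as y: velocity relative to the water = (0.000, 2.900) m/s; the water relative to ground = (-1.697, 1.697) m/s.
Velocity relative to ground = (0.000, 2.900) + (-1.697, 1.697) = (-1.697, 4.597) m/s.
Speed = |(-1.697, 4.597)| = 4.900 m/s.

4.9 m/s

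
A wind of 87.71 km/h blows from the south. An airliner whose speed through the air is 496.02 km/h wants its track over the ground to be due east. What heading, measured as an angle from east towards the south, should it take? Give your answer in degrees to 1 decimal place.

The wind pushes perpendicular to the desired track; the heading must have a component into the wind equal to 87.71 km/h: 496.02 sin θ = 87.71.
sin θ = 0.1768, so θ = 10.185°.

10.2°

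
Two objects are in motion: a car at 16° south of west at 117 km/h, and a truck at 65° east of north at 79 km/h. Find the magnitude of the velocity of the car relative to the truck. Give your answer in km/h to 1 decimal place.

195.4 km/h

Taking east as x and north as y: car velocity = (-112.468, -32.250) km/h; truck velocity = (71.598, 33.387) km/h.
Velocity of car relative to truck = (-112.468, -32.250) − (71.598, 33.387) = (-184.066, -65.636) km/h.
Magnitude = |(-184.066, -65.636)| = 195.419 km/h.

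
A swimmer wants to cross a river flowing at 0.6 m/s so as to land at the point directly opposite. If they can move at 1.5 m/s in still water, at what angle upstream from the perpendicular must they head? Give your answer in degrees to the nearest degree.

24°

To cancel the current, the upstream component of the swimmer's velocity must equal the flow: 1.5 sin θ = 0.6.
sin θ = 0.6 / 1.5 = 0.4000.
θ = arcsin(0.4000) = 23.578°.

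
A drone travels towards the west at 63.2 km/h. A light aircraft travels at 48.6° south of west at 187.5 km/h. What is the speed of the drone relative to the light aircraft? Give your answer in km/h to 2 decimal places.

Taking east as x and north as y: drone velocity = (-63.200, 0.000) km/h; light aircraft velocity = (-123.996, -140.646) km/h.
Velocity of drone relative to light aircraft = (-63.200, 0.000) − (-123.996, -140.646) = (60.796, 140.646) km/h.
Magnitude = |(60.796, 140.646)| = 153.223 km/h.

153.22 km/h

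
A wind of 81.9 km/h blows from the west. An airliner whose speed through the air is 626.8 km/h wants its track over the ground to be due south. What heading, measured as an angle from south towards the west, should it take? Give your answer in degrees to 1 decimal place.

7.5°

The wind pushes perpendicular to the desired track; the heading must have a component into the wind equal to 81.9 km/h: 626.8 sin θ = 81.9.
sin θ = 0.1307, so θ = 7.508°.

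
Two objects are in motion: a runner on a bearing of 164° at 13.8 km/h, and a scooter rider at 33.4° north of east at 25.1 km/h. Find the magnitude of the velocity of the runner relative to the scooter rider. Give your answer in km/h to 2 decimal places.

Taking east as x and north as y: runner velocity = (3.804, -13.265) km/h; scooter rider velocity = (20.955, 13.817) km/h.
Velocity of runner relative to scooter rider = (3.804, -13.265) − (20.955, 13.817) = (-17.151, -27.082) km/h.
Magnitude = |(-17.151, -27.082)| = 32.056 km/h.

32.06 km/h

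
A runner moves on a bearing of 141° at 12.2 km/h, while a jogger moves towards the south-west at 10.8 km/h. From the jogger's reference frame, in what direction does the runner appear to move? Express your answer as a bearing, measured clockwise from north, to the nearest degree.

097°

Taking east as x and north as y: runner velocity = (7.678, -9.481) km/h; jogger velocity = (-7.637, -7.637) km/h.
Velocity of runner relative to jogger = (7.678, -9.481) − (-7.637, -7.637) = (15.314, -1.844) km/h.
Bearing = atan2(15.31, -1.84) = 96.87° clockwise from north.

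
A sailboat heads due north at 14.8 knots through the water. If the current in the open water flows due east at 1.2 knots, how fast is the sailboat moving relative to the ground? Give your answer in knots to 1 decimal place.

Taking east as x and north as y: velocity relative to the water = (0.000, 14.800) knots; the water relative to ground = (1.200, 0.000) knots.
Velocity relative to ground = (0.000, 14.800) + (1.200, 0.000) = (1.200, 14.800) knots.
Speed = |(1.200, 14.800)| = 14.849 knots.

14.8 knots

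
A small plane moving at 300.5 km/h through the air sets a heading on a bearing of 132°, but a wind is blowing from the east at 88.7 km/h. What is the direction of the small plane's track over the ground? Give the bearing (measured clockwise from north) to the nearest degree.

Taking east as x and north as y: velocity relative to the air = (223.315, -201.074) km/h; the air relative to ground = (-88.700, 0.000) km/h.
Velocity relative to ground = (223.315, -201.074) + (-88.700, 0.000) = (134.615, -201.074) km/h.
Bearing = atan2(134.62, -201.07) = 146.20° clockwise from north.

146°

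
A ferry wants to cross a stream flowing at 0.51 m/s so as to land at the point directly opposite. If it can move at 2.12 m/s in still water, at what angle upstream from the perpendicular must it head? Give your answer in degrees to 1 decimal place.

13.9°

To cancel the current, the upstream component of the ferry's velocity must equal the flow: 2.12 sin θ = 0.51.
sin θ = 0.51 / 2.12 = 0.2406.
θ = arcsin(0.2406) = 13.920°.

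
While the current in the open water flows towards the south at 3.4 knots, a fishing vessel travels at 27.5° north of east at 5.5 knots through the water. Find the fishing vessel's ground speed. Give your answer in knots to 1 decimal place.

5.0 knots

Taking east as x and north as y: velocity relative to the water = (4.879, 2.540) knots; the water relative to ground = (0.000, -3.400) knots.
Velocity relative to ground = (4.879, 2.540) + (0.000, -3.400) = (4.879, -0.860) knots.
Speed = |(4.879, -0.860)| = 4.954 knots.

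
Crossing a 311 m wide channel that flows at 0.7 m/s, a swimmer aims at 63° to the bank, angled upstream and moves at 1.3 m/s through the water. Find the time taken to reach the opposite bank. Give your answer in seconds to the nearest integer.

The component of the swimmer's velocity perpendicular to the bank is 1.3 × sin 63° = 1.158 m/s.
The flow acts along the bank and has no component across it.
Time = 311 / 1.158 = 268.495 s.

268 s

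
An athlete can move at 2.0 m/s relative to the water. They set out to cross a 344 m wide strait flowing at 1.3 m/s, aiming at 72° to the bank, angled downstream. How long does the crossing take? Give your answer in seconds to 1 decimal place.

180.9 s

The component of the athlete's velocity perpendicular to the bank is 2.0 × sin 72° = 1.902 m/s.
The current is parallel to the bank, so it does not affect the crossing time.
Time = 344 / 1.902 = 180.852 s.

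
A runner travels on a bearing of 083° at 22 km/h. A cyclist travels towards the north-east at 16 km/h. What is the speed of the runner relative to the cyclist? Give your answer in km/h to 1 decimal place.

Taking east as x and north as y: runner velocity = (21.836, 2.681) km/h; cyclist velocity = (11.314, 11.314) km/h.
Velocity of runner relative to cyclist = (21.836, 2.681) − (11.314, 11.314) = (10.522, -8.633) km/h.
Magnitude = |(10.522, -8.633)| = 13.610 km/h.

13.6 km/h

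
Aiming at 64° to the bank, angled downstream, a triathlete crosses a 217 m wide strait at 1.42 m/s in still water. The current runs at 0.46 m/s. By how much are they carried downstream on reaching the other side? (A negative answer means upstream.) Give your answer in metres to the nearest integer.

184 m

Perpendicular speed = 1.276 m/s; crossing time = 217 / 1.276 = 170.024 s.
Net downstream speed = 1.082 m/s.
Drift = 1.082 × 170.024 = 184.049 m (downstream).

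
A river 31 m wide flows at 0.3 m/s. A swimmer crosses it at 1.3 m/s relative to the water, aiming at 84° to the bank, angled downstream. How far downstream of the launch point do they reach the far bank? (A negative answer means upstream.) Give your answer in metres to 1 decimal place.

Perpendicular speed = 1.293 m/s; crossing time = 31 / 1.293 = 23.978 s.
Net downstream speed = 0.436 m/s.
Drift = 0.436 × 23.978 = 10.451 m (downstream).

10.5 m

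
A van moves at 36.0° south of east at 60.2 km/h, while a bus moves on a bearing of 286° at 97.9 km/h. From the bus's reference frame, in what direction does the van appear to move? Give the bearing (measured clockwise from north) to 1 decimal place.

Taking east as x and north as y: van velocity = (48.703, -35.385) km/h; bus velocity = (-94.108, 26.985) km/h.
Velocity of van relative to bus = (48.703, -35.385) − (-94.108, 26.985) = (142.810, -62.370) km/h.
Bearing = atan2(142.81, -62.37) = 113.59° clockwise from north.

113.6°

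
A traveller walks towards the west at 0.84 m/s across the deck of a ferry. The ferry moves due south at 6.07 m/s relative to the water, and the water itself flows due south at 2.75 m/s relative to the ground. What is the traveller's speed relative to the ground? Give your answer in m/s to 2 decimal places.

In east/north components (m/s): traveller relative to ferry = (-0.840, 0.000); ferry relative to water = (0.000, -6.070); water relative to ground = (0.000, -2.750).
Sum = (-0.840, -8.820) m/s.
Speed = |(-0.840, -8.820)| = 8.860 m/s.

8.86 m/s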